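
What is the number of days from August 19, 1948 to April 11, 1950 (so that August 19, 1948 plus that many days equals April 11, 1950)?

600

Aug 19, 1948 → Aug 19, 1949: 365 days.
Aug 19, 1949 → Sep 19, 1949: 31 days (August has 31).
Sep 19, 1949 → Oct 19, 1949: 30 days (September has 30).
Oct 19, 1949 → Nov 19, 1949: 31 days (October has 31).
Nov 19, 1949 → Dec 19, 1949: 30 days (November has 30).
Dec 19, 1949 → Jan 19, 1950: 31 days (December has 31).
Jan 19, 1950 → Feb 19, 1950: 31 days (January has 31).
Feb 19, 1950 → Mar 19, 1950: 28 days (February has 28).
Mar 19, 1950 → Apr 11, 1950: 23 days.
Total: 600 days.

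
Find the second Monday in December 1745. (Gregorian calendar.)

December 1, 1745 is a Wednesday.
The first Monday is therefore December 6 (5 days later).
The second Monday is 6 + 1×7 = December 13.

December 13, 1745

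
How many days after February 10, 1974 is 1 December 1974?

294

Feb 10, 1974 → Mar 10, 1974: 28 days (February has 28).
Mar 10, 1974 → Apr 10, 1974: 31 days (March has 31).
Apr 10, 1974 → May 10, 1974: 30 days (April has 30).
May 10, 1974 → Jun 10, 1974: 31 days (May has 31).
Jun 10, 1974 → Jul 10, 1974: 30 days (June has 30).
Jul 10, 1974 → Aug 10, 1974: 31 days (July has 31).
Aug 10, 1974 → Sep 10, 1974: 31 days (August has 31).
Sep 10, 1974 → Oct 10, 1974: 30 days (September has 30).
Oct 10, 1974 → Nov 10, 1974: 31 days (October has 31).
Nov 10, 1974 → Dec 1, 1974: 21 days.
Total: 294 days.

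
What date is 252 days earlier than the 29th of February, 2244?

June 22, 2243

−29 → Jan 31, 2244 (end of Jan, 31 days; 223 left).
−31 → Dec 31, 2243 (end of Dec, 31 days; 192 left).
−31 → Nov 30, 2243 (end of Nov, 30 days; 161 left).
−30 → Oct 31, 2243 (end of Oct, 31 days; 131 left).
−31 → Sep 30, 2243 (end of Sep, 30 days; 100 left).
−30 → Aug 31, 2243 (end of Aug, 31 days; 70 left).
−31 → Jul 31, 2243 (end of Jul, 31 days; 39 left).
−31 → Jun 30, 2243 (end of Jun, 30 days; 8 left).
−8 → Jun 22, 2243.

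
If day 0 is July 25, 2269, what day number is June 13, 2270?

323

Jul 25, 2269 → Aug 25, 2269: 31 days (July has 31).
Aug 25, 2269 → Sep 25, 2269: 31 days (August has 31).
Sep 25, 2269 → Oct 25, 2269: 30 days (September has 30).
Oct 25, 2269 → Nov 25, 2269: 31 days (October has 31).
Nov 25, 2269 → Dec 25, 2269: 30 days (November has 30).
Dec 25, 2269 → Jan 25, 2270: 31 days (December has 31).
Jan 25, 2270 → Feb 25, 2270: 31 days (January has 31).
Feb 25, 2270 → Mar 25, 2270: 28 days (February has 28).
Mar 25, 2270 → Apr 25, 2270: 31 days (March has 31).
Apr 25, 2270 → May 25, 2270: 30 days (April has 30).
May 25, 2270 → Jun 13, 2270: 19 days.
Total: 323 days.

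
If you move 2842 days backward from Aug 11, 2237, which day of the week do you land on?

Friday

First find the weekday of Aug 11, 2237. Doomsday rule: the anchor day for the 2200s is Friday. For year 37: 37÷12 = 3 r 1, and 1÷4 = 0, so 3+1+0 = 4.
Friday + 4 ≡ Tuesday — that's 2237's doomsday.
In August the doomsday date is Aug 8.
Aug 11 is 3 days after Aug 8; 3 mod 7 = 3, so Tuesday + 3 = Friday.
2842 mod 7 = 0, so 2842 days before a Friday is Friday − 0 = Friday.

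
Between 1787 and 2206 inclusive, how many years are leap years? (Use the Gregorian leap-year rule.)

101

Multiples of 4 in [1787,2206]: 105.
Of those, multiples of 100: 5 (not leap unless ÷400).
Multiples of 400: 1.
Leap years = 105 − 5 + 1 = 101.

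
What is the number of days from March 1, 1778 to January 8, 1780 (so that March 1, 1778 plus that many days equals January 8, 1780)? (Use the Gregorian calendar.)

678

Mar 1, 1778 → Mar 1, 1779: 365 days.
Mar 1, 1779 → Apr 1, 1779: 31 days (March has 31).
Apr 1, 1779 → May 1, 1779: 30 days (April has 30).
May 1, 1779 → Jun 1, 1779: 31 days (May has 31).
Jun 1, 1779 → Jul 1, 1779: 30 days (June has 30).
Jul 1, 1779 → Aug 1, 1779: 31 days (July has 31).
Aug 1, 1779 → Sep 1, 1779: 31 days (August has 31).
Sep 1, 1779 → Oct 1, 1779: 30 days (September has 30).
Oct 1, 1779 → Nov 1, 1779: 31 days (October has 31).
Nov 1, 1779 → Dec 1, 1779: 30 days (November has 30).
Dec 1, 1779 → Jan 1, 1780: 31 days (December has 31).
Jan 1, 1780 → Jan 8, 1780: 7 days.
Total: 678 days.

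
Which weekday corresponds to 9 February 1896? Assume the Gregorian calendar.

Doomsday rule: the anchor day for the 1800s is Friday. For year 96: 96÷12 = 8 r 0, and 0÷4 = 0, so 8+0+0 = 8.
Friday + 8 ≡ Saturday — that's 1896's doomsday.
In February the doomsday date is Feb 29 (1896 is a leap year (divisible by 4)).
Feb 9 is 20 days before Feb 29; 20 mod 7 = 6, so Saturday − 6 = Sunday.

Sunday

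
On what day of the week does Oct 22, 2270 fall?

Saturday

Doomsday rule: the anchor day for the 2200s is Friday. For year 70: 70÷12 = 5 r 10, and 10÷4 = 2, so 5+10+2 = 17.
Friday + 17 ≡ Monday — that's 2270's doomsday.
In October the doomsday date is Oct 10.
Oct 22 is 12 days after Oct 10; 12 mod 7 = 5, so Monday + 5 = Saturday.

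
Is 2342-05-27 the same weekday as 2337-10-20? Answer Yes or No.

Yes

From Oct 20, 2337 to May 27, 2342 is 1680 days.
1680 mod 7 = 0, so they are the same weekday.
(Oct 20, 2337 is a Wednesday; May 27, 2342 is a Wednesday.)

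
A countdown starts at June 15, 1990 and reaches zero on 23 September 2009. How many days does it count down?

Jun 15, 1990 → Jun 15, 1991: 365 days.
Jun 15, 1991 → Jun 15, 1992: 366 days (Feb 29, 1992 is in that span).
Jun 15, 1992 → Jun 15, 1993: 365 days.
Jun 15, 1993 → Jun 15, 1994: 365 days.
Jun 15, 1994 → Jun 15, 1995: 365 days.
Jun 15, 1995 → Jun 15, 1996: 366 days (Feb 29, 1996 is in that span).
Jun 15, 1996 → Jun 15, 1997: 365 days.
Jun 15, 1997 → Jun 15, 1998: 365 days.
Jun 15, 1998 → Jun 15, 1999: 365 days.
Jun 15, 1999 → Jun 15, 2000: 366 days (Feb 29, 2000 is in that span).
Jun 15, 2000 → Jun 15, 2001: 365 days.
Jun 15, 2001 → Jun 15, 2002: 365 days.
Jun 15, 2002 → Jun 15, 2003: 365 days.
Jun 15, 2003 → Jun 15, 2004: 366 days (Feb 29, 2004 is in that span).
Jun 15, 2004 → Jun 15, 2005: 365 days.
Jun 15, 2005 → Jun 15, 2006: 365 days.
Jun 15, 2006 → Jun 15, 2007: 365 days.
Jun 15, 2007 → Jun 15, 2008: 366 days (Feb 29, 2008 is in that span).
Jun 15, 2008 → Jun 15, 2009: 365 days.
Jun 15, 2009 → Jul 15, 2009: 30 days (June has 30).
Jul 15, 2009 → Aug 15, 2009: 31 days (July has 31).
Aug 15, 2009 → Sep 15, 2009: 31 days (August has 31).
Sep 15, 2009 → Sep 23, 2009: 8 days.
Total: 7040 days.

7040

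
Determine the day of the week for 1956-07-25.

Doomsday rule: the anchor day for the 1900s is Wednesday. For year 56: 56÷12 = 4 r 8, and 8÷4 = 2, so 4+8+2 = 14.
Wednesday + 14 ≡ Wednesday — that's 1956's doomsday.
In July the doomsday date is Jul 11.
Jul 25 is 14 days after Jul 11; 14 mod 7 = 0, so Wednesday + 0 = Wednesday.

Wednesday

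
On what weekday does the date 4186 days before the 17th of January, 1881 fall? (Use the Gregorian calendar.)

First find the weekday of Jan 17, 1881. Doomsday rule: the anchor day for the 1800s is Friday. For year 81: 81÷12 = 6 r 9, and 9÷4 = 2, so 6+9+2 = 17.
Friday + 17 ≡ Monday — that's 1881's doomsday.
In January the doomsday date is Jan 3 (1881 is not a leap year).
Jan 17 is 14 days after Jan 3; 14 mod 7 = 0, so Monday + 0 = Monday.
4186 mod 7 = 0, so 4186 days before a Monday is Monday − 0 = Monday.

Monday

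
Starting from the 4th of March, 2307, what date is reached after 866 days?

July 17, 2309

+366 (one year; includes Feb 29, 2308) → Mar 4, 2308 (500 left).
+365 (one year) → Mar 4, 2309 (135 left).
Mar has 31 days: +28 → Apr 1, 2309 (107 left).
Apr has 30 days: +30 → May 1, 2309 (77 left).
May has 31 days: +31 → Jun 1, 2309 (46 left).
Jun has 30 days: +30 → Jul 1, 2309 (16 left).
+16 → Jul 17, 2309.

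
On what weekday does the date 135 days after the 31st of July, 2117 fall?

Monday

Jul 31, 2117 is a Saturday.
135 mod 7 = 2, so 135 days after a Saturday is Saturday + 2 = Monday.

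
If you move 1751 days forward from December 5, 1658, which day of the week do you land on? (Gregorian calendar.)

First find the weekday of Dec 5, 1658. Doomsday rule: the anchor day for the 1600s is Tuesday. For year 58: 58÷12 = 4 r 10, and 10÷4 = 2, so 4+10+2 = 16.
Tuesday + 16 ≡ Thursday — that's 1658's doomsday.
In December the doomsday date is Dec 12.
Dec 5 is 7 days before Dec 12; 7 mod 7 = 0, so Thursday − 0 = Thursday.
1751 mod 7 = 1, so 1751 days after a Thursday is Thursday + 1 = Friday.

Friday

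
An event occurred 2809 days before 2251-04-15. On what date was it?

−365 (one year) → Apr 15, 2250 (2444 left).
−365 (one year) → Apr 15, 2249 (2079 left).
−365 (one year) → Apr 15, 2248 (1714 left).
−366 (one year; includes Feb 29, 2248) → Apr 15, 2247 (1348 left).
−365 (one year) → Apr 15, 2246 (983 left).
−365 (one year) → Apr 15, 2245 (618 left).
−365 (one year) → Apr 15, 2244 (253 left).
−15 → Mar 31, 2244 (end of Mar, 31 days; 238 left).
−31 → Feb 29, 2244 (end of Feb, 29 days; 207 left).
−29 → Jan 31, 2244 (end of Jan, 31 days; 178 left).
−31 → Dec 31, 2243 (end of Dec, 31 days; 147 left).
−31 → Nov 30, 2243 (end of Nov, 30 days; 116 left).
−30 → Oct 31, 2243 (end of Oct, 31 days; 86 left).
−31 → Sep 30, 2243 (end of Sep, 30 days; 55 left).
−30 → Aug 31, 2243 (end of Aug, 31 days; 25 left).
−25 → Aug 6, 2243.

August 6, 2243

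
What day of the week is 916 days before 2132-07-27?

Monday

First find the weekday of Jul 27, 2132. Doomsday rule: the anchor day for the 2100s is Sunday. For year 32: 32÷12 = 2 r 8, and 8÷4 = 2, so 2+8+2 = 12.
Sunday + 12 ≡ Friday — that's 2132's doomsday.
In July the doomsday date is Jul 11.
Jul 27 is 16 days after Jul 11; 16 mod 7 = 2, so Friday + 2 = Sunday.
916 mod 7 = 6, so 916 days before a Sunday is Sunday − 6 = Monday.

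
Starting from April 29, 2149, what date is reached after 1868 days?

June 10, 2154

+365 (one year) → Apr 29, 2150 (1503 left).
+365 (one year) → Apr 29, 2151 (1138 left).
+366 (one year; includes Feb 29, 2152) → Apr 29, 2152 (772 left).
+365 (one year) → Apr 29, 2153 (407 left).
+365 (one year) → Apr 29, 2154 (42 left).
Apr has 30 days: +2 → May 1, 2154 (40 left).
May has 31 days: +31 → Jun 1, 2154 (9 left).
+9 → Jun 10, 2154.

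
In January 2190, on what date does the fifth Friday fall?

January 1, 2190 is a Friday.
The first Friday is therefore January 1 (same day).
The fifth Friday is 1 + 4×7 = January 29.

January 29, 2190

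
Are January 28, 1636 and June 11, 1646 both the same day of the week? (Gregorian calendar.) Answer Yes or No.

From Jan 28, 1636 to Jun 11, 1646 is 3787 days.
3787 mod 7 = 0, so they are the same weekday.
(Jan 28, 1636 is a Monday; Jun 11, 1646 is a Monday.)

Yes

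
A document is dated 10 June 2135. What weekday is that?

Friday

Doomsday rule: the anchor day for the 2100s is Sunday. For year 35: 35÷12 = 2 r 11, and 11÷4 = 2, so 2+11+2 = 15.
Sunday + 15 ≡ Monday — that's 2135's doomsday.
In June the doomsday date is Jun 6.
Jun 10 is 4 days after Jun 6; 4 mod 7 = 4, so Monday + 4 = Friday.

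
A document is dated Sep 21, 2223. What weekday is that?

Doomsday rule: the anchor day for the 2200s is Friday. For year 23: 23÷12 = 1 r 11, and 11÷4 = 2, so 1+11+2 = 14.
Friday + 14 ≡ Friday — that's 2223's doomsday.
In September the doomsday date is Sep 5.
Sep 21 is 16 days after Sep 5; 16 mod 7 = 2, so Friday + 2 = Sunday.

Sunday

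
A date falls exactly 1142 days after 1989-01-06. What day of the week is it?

Saturday

Jan 6, 1989 is a Friday.
1142 mod 7 = 1, so 1142 days after a Friday is Friday + 1 = Saturday.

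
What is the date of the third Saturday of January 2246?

January 17, 2246

January 1, 2246 is a Thursday.
The first Saturday is therefore January 3 (2 days later).
The third Saturday is 3 + 2×7 = January 17.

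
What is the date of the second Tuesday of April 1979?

April 1, 1979 is a Sunday.
The first Tuesday is therefore April 3 (2 days later).
The second Tuesday is 3 + 1×7 = April 10.

April 10, 1979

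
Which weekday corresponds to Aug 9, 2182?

Friday

Doomsday rule: the anchor day for the 2100s is Sunday. For year 82: 82÷12 = 6 r 10, and 10÷4 = 2, so 6+10+2 = 18.
Sunday + 18 ≡ Thursday — that's 2182's doomsday.
In August the doomsday date is Aug 8.
Aug 9 is 1 day after Aug 8; 1 mod 7 = 1, so Thursday + 1 = Friday.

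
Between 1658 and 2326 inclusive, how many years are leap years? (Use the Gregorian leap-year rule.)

Multiples of 4 in [1658,2326]: 167.
Of those, multiples of 100: 7 (not leap unless ÷400).
Multiples of 400: 1.
Leap years = 167 − 7 + 1 = 161.

161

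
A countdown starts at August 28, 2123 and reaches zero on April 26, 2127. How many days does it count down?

Aug 28, 2123 → Aug 28, 2124: 366 days (Feb 29, 2124 is in that span).
Aug 28, 2124 → Aug 28, 2125: 365 days.
Aug 28, 2125 → Aug 28, 2126: 365 days.
Aug 28, 2126 → Sep 28, 2126: 31 days (August has 31).
Sep 28, 2126 → Oct 28, 2126: 30 days (September has 30).
Oct 28, 2126 → Nov 28, 2126: 31 days (October has 31).
Nov 28, 2126 → Dec 28, 2126: 30 days (November has 30).
Dec 28, 2126 → Jan 28, 2127: 31 days (December has 31).
Jan 28, 2127 → Feb 28, 2127: 31 days (January has 31).
Feb 28, 2127 → Mar 28, 2127: 28 days (February has 28).
Mar 28, 2127 → Apr 26, 2127: 29 days.
Total: 1337 days.

1337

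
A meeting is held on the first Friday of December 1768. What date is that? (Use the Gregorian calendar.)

December 1, 1768 is a Thursday.
The first Friday is therefore December 2 (1 days later).

December 2, 1768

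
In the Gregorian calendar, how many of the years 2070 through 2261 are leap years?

Multiples of 4 in [2070,2261]: 48.
Of those, multiples of 100: 2 (not leap unless ÷400).
Multiples of 400: 0.
Leap years = 48 − 2 + 0 = 46.

46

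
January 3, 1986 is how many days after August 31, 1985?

125

Aug 31, 1985 → Sep 30, 1985: 30 days (August has 31).
Sep 30, 1985 → Oct 30, 1985: 30 days (September has 30).
Oct 30, 1985 → Nov 30, 1985: 31 days (October has 31).
Nov 30, 1985 → Dec 30, 1985: 30 days (November has 30).
Dec 30, 1985 → Jan 3, 1986: 4 days.
Total: 125 days.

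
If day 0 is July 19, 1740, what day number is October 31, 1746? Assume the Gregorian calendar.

2295

Jul 19, 1740 → Jul 19, 1741: 365 days.
Jul 19, 1741 → Jul 19, 1742: 365 days.
Jul 19, 1742 → Jul 19, 1743: 365 days.
Jul 19, 1743 → Jul 19, 1744: 366 days (Feb 29, 1744 is in that span).
Jul 19, 1744 → Jul 19, 1745: 365 days.
Jul 19, 1745 → Jul 19, 1746: 365 days.
Jul 19, 1746 → Aug 19, 1746: 31 days (July has 31).
Aug 19, 1746 → Sep 19, 1746: 31 days (August has 31).
Sep 19, 1746 → Oct 19, 1746: 30 days (September has 30).
Oct 19, 1746 → Oct 31, 1746: 12 days.
Total: 2295 days.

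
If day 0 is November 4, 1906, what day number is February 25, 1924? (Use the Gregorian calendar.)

6322

Nov 4, 1906 → Nov 4, 1907: 365 days.
Nov 4, 1907 → Nov 4, 1908: 366 days (Feb 29, 1908 is in that span).
Nov 4, 1908 → Nov 4, 1909: 365 days.
Nov 4, 1909 → Nov 4, 1910: 365 days.
Nov 4, 1910 → Nov 4, 1911: 365 days.
Nov 4, 1911 → Nov 4, 1912: 366 days (Feb 29, 1912 is in that span).
Nov 4, 1912 → Nov 4, 1913: 365 days.
Nov 4, 1913 → Nov 4, 1914: 365 days.
Nov 4, 1914 → Nov 4, 1915: 365 days.
Nov 4, 1915 → Nov 4, 1916: 366 days (Feb 29, 1916 is in that span).
Nov 4, 1916 → Nov 4, 1917: 365 days.
Nov 4, 1917 → Nov 4, 1918: 365 days.
Nov 4, 1918 → Nov 4, 1919: 365 days.
Nov 4, 1919 → Nov 4, 1920: 366 days (Feb 29, 1920 is in that span).
Nov 4, 1920 → Nov 4, 1921: 365 days.
Nov 4, 1921 → Nov 4, 1922: 365 days.
Nov 4, 1922 → Nov 4, 1923: 365 days.
Nov 4, 1923 → Dec 4, 1923: 30 days (November has 30).
Dec 4, 1923 → Jan 4, 1924: 31 days (December has 31).
Jan 4, 1924 → Feb 4, 1924: 31 days (January has 31).
Feb 4, 1924 → Feb 25, 1924: 21 days.
Total: 6322 days.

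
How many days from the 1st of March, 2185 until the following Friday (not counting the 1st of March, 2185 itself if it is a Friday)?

Mar 1, 2185 is a Tuesday.
From Tuesday to the next Friday is 3 days.

3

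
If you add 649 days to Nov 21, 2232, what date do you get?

September 1, 2234

+365 (one year) → Nov 21, 2233 (284 left).
Nov has 30 days: +10 → Dec 1, 2233 (274 left).
Dec has 31 days: +31 → Jan 1, 2234 (243 left).
Jan has 31 days: +31 → Feb 1, 2234 (212 left).
Feb has 28 days: +28 → Mar 1, 2234 (184 left).
Mar has 31 days: +31 → Apr 1, 2234 (153 left).
Apr has 30 days: +30 → May 1, 2234 (123 left).
May has 31 days: +31 → Jun 1, 2234 (92 left).
Jun has 30 days: +30 → Jul 1, 2234 (62 left).
Jul has 31 days: +31 → Aug 1, 2234 (31 left).
Aug has 31 days: +31 → Sep 1, 2234 (0 left).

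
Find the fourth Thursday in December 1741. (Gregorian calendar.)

December 1, 1741 is a Friday.
The first Thursday is therefore December 7 (6 days later).
The fourth Thursday is 7 + 3×7 = December 28.

December 28, 1741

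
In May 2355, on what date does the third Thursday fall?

May 1, 2355 is a Sunday.
The first Thursday is therefore May 5 (4 days later).
The third Thursday is 5 + 2×7 = May 19.

May 19, 2355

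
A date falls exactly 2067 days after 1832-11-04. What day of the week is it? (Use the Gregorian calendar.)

Tuesday

First find the weekday of Nov 4, 1832. Doomsday rule: the anchor day for the 1800s is Friday. For year 32: 32÷12 = 2 r 8, and 8÷4 = 2, so 2+8+2 = 12.
Friday + 12 ≡ Wednesday — that's 1832's doomsday.
In November the doomsday date is Nov 7.
Nov 4 is 3 days before Nov 7; 3 mod 7 = 3, so Wednesday − 3 = Sunday.
2067 mod 7 = 2, so 2067 days after a Sunday is Sunday + 2 = Tuesday.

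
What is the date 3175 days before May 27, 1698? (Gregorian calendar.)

September 16, 1689

−365 (one year) → May 27, 1697 (2810 left).
−365 (one year) → May 27, 1696 (2445 left).
−366 (one year; includes Feb 29, 1696) → May 27, 1695 (2079 left).
−365 (one year) → May 27, 1694 (1714 left).
−365 (one year) → May 27, 1693 (1349 left).
−365 (one year) → May 27, 1692 (984 left).
−366 (one year; includes Feb 29, 1692) → May 27, 1691 (618 left).
−365 (one year) → May 27, 1690 (253 left).
−27 → Apr 30, 1690 (end of Apr, 30 days; 226 left).
−30 → Mar 31, 1690 (end of Mar, 31 days; 196 left).
−31 → Feb 28, 1690 (end of Feb, 28 days; 165 left).
−28 → Jan 31, 1690 (end of Jan, 31 days; 137 left).
−31 → Dec 31, 1689 (end of Dec, 31 days; 106 left).
−31 → Nov 30, 1689 (end of Nov, 30 days; 75 left).
−30 → Oct 31, 1689 (end of Oct, 31 days; 45 left).
−31 → Sep 30, 1689 (end of Sep, 30 days; 14 left).
−14 → Sep 16, 1689.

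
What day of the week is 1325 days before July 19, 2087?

Thursday

First find the weekday of Jul 19, 2087. Doomsday rule: the anchor day for the 2000s is Tuesday. For year 87: 87÷12 = 7 r 3, and 3÷4 = 0, so 7+3+0 = 10.
Tuesday + 10 ≡ Friday — that's 2087's doomsday.
In July the doomsday date is Jul 11.
Jul 19 is 8 days after Jul 11; 8 mod 7 = 1, so Friday + 1 = Saturday.
1325 mod 7 = 2, so 1325 days before a Saturday is Saturday − 2 = Thursday.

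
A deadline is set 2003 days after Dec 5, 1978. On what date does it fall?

May 30, 1984

+365 (one year) → Dec 5, 1979 (1638 left).
+366 (one year; includes Feb 29, 1980) → Dec 5, 1980 (1272 left).
+365 (one year) → Dec 5, 1981 (907 left).
+365 (one year) → Dec 5, 1982 (542 left).
+365 (one year) → Dec 5, 1983 (177 left).
Dec has 31 days: +27 → Jan 1, 1984 (150 left).
Jan has 31 days: +31 → Feb 1, 1984 (119 left).
Feb has 29 days: +29 → Mar 1, 1984 (90 left).
Mar has 31 days: +31 → Apr 1, 1984 (59 left).
Apr has 30 days: +30 → May 1, 1984 (29 left).
+29 → May 30, 1984.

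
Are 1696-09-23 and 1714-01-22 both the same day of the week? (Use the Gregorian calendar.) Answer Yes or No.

From Sep 23, 1696 to Jan 22, 1714 is 6329 days.
6329 mod 7 = 1, so they are different weekdays.
(Sep 23, 1696 is a Sunday; Jan 22, 1714 is a Monday.)

No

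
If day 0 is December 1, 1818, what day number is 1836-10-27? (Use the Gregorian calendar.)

Dec 1, 1818 → Dec 1, 1819: 365 days.
Dec 1, 1819 → Dec 1, 1820: 366 days (Feb 29, 1820 is in that span).
Dec 1, 1820 → Dec 1, 1821: 365 days.
Dec 1, 1821 → Dec 1, 1822: 365 days.
Dec 1, 1822 → Dec 1, 1823: 365 days.
Dec 1, 1823 → Dec 1, 1824: 366 days (Feb 29, 1824 is in that span).
Dec 1, 1824 → Dec 1, 1825: 365 days.
Dec 1, 1825 → Dec 1, 1826: 365 days.
Dec 1, 1826 → Dec 1, 1827: 365 days.
Dec 1, 1827 → Dec 1, 1828: 366 days (Feb 29, 1828 is in that span).
Dec 1, 1828 → Dec 1, 1829: 365 days.
Dec 1, 1829 → Dec 1, 1830: 365 days.
Dec 1, 1830 → Dec 1, 1831: 365 days.
Dec 1, 1831 → Dec 1, 1832: 366 days (Feb 29, 1832 is in that span).
Dec 1, 1832 → Dec 1, 1833: 365 days.
Dec 1, 1833 → Dec 1, 1834: 365 days.
Dec 1, 1834 → Dec 1, 1835: 365 days.
Dec 1, 1835 → Jan 1, 1836: 31 days (December has 31).
Jan 1, 1836 → Feb 1, 1836: 31 days (January has 31).
Feb 1, 1836 → Mar 1, 1836: 29 days (February has 29).
Mar 1, 1836 → Apr 1, 1836: 31 days (March has 31).
Apr 1, 1836 → May 1, 1836: 30 days (April has 30).
May 1, 1836 → Jun 1, 1836: 31 days (May has 31).
Jun 1, 1836 → Jul 1, 1836: 30 days (June has 30).
Jul 1, 1836 → Aug 1, 1836: 31 days (July has 31).
Aug 1, 1836 → Sep 1, 1836: 31 days (August has 31).
Sep 1, 1836 → Oct 1, 1836: 30 days (September has 30).
Oct 1, 1836 → Oct 27, 1836: 26 days.
Total: 6540 days.

6540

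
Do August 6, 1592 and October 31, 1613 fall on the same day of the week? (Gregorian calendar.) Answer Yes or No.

From Aug 6, 1592 to Oct 31, 1613 is 7756 days.
7756 mod 7 = 0, so they are the same weekday.
(Aug 6, 1592 is a Thursday; Oct 31, 1613 is a Thursday.)

Yes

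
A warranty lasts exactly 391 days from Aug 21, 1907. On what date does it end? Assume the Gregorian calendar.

September 15, 1908

Aug has 31 days: +11 → Sep 1, 1907 (380 left).
Sep has 30 days: +30 → Oct 1, 1907 (350 left).
Oct has 31 days: +31 → Nov 1, 1907 (319 left).
Nov has 30 days: +30 → Dec 1, 1907 (289 left).
Dec has 31 days: +31 → Jan 1, 1908 (258 left).
Jan has 31 days: +31 → Feb 1, 1908 (227 left).
Feb has 29 days: +29 → Mar 1, 1908 (198 left).
Mar has 31 days: +31 → Apr 1, 1908 (167 left).
Apr has 30 days: +30 → May 1, 1908 (137 left).
May has 31 days: +31 → Jun 1, 1908 (106 left).
Jun has 30 days: +30 → Jul 1, 1908 (76 left).
Jul has 31 days: +31 → Aug 1, 1908 (45 left).
Aug has 31 days: +31 → Sep 1, 1908 (14 left).
+14 → Sep 15, 1908.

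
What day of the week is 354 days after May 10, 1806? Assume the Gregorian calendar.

First find the weekday of May 10, 1806. Doomsday rule: the anchor day for the 1800s is Friday. For year 06: 6÷12 = 0 r 6, and 6÷4 = 1, so 0+6+1 = 7.
Friday + 7 ≡ Friday — that's 1806's doomsday.
In May the doomsday date is May 9.
May 10 is 1 day after May 9; 1 mod 7 = 1, so Friday + 1 = Saturday.
354 mod 7 = 4, so 354 days after a Saturday is Saturday + 4 = Wednesday.

Wednesday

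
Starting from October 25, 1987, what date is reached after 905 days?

+366 (one year; includes Feb 29, 1988) → Oct 25, 1988 (539 left).
+365 (one year) → Oct 25, 1989 (174 left).
Oct has 31 days: +7 → Nov 1, 1989 (167 left).
Nov has 30 days: +30 → Dec 1, 1989 (137 left).
Dec has 31 days: +31 → Jan 1, 1990 (106 left).
Jan has 31 days: +31 → Feb 1, 1990 (75 left).
Feb has 28 days: +28 → Mar 1, 1990 (47 left).
Mar has 31 days: +31 → Apr 1, 1990 (16 left).
+16 → Apr 17, 1990.

April 17, 1990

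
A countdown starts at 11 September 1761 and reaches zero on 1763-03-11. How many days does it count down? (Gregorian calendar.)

546

Sep 11, 1761 → Sep 11, 1762: 365 days.
Sep 11, 1762 → Oct 11, 1762: 30 days (September has 30).
Oct 11, 1762 → Nov 11, 1762: 31 days (October has 31).
Nov 11, 1762 → Dec 11, 1762: 30 days (November has 30).
Dec 11, 1762 → Jan 11, 1763: 31 days (December has 31).
Jan 11, 1763 → Feb 11, 1763: 31 days (January has 31).
Feb 11, 1763 → Mar 11, 1763: 28 days.
Total: 546 days.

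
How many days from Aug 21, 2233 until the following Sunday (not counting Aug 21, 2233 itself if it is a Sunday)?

4

Aug 21, 2233 is a Wednesday.
From Wednesday to the next Sunday is 4 days.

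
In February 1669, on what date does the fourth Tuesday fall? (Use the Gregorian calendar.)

February 26, 1669

February 1, 1669 is a Friday.
The first Tuesday is therefore February 5 (4 days later).
The fourth Tuesday is 5 + 3×7 = February 26.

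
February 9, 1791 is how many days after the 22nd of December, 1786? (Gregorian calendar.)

1510

Dec 22, 1786 → Dec 22, 1787: 365 days.
Dec 22, 1787 → Dec 22, 1788: 366 days (Feb 29, 1788 is in that span).
Dec 22, 1788 → Dec 22, 1789: 365 days.
Dec 22, 1789 → Dec 22, 1790: 365 days.
Dec 22, 1790 → Jan 22, 1791: 31 days (December has 31).
Jan 22, 1791 → Feb 9, 1791: 18 days.
Total: 1510 days.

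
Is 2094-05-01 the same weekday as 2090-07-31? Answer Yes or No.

No

From Jul 31, 2090 to May 1, 2094 is 1370 days.
1370 mod 7 = 5, so they are different weekdays.
(Jul 31, 2090 is a Monday; May 1, 2094 is a Saturday.)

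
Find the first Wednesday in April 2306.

April 1, 2306 is a Sunday.
The first Wednesday is therefore April 4 (3 days later).

April 4, 2306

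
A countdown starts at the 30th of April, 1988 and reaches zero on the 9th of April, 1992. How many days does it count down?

Apr 30, 1988 → Apr 30, 1989: 365 days.
Apr 30, 1989 → Apr 30, 1990: 365 days.
Apr 30, 1990 → Apr 30, 1991: 365 days.
Apr 30, 1991 → May 30, 1991: 30 days (April has 30).
May 30, 1991 → Jun 30, 1991: 31 days (May has 31).
Jun 30, 1991 → Jul 30, 1991: 30 days (June has 30).
Jul 30, 1991 → Aug 30, 1991: 31 days (July has 31).
Aug 30, 1991 → Sep 30, 1991: 31 days (August has 31).
Sep 30, 1991 → Oct 30, 1991: 30 days (September has 30).
Oct 30, 1991 → Nov 30, 1991: 31 days (October has 31).
Nov 30, 1991 → Dec 30, 1991: 30 days (November has 30).
Dec 30, 1991 → Jan 30, 1992: 31 days (December has 31).
Jan 30, 1992 → Feb 29, 1992: 30 days (January has 31).
Feb 29, 1992 → Mar 29, 1992: 29 days (February has 29).
Mar 29, 1992 → Apr 9, 1992: 11 days.
Total: 1440 days.

1440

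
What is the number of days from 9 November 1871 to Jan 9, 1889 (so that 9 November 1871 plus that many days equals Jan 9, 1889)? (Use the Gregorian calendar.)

Nov 9, 1871 → Nov 9, 1872: 366 days (Feb 29, 1872 is in that span).
Nov 9, 1872 → Nov 9, 1873: 365 days.
Nov 9, 1873 → Nov 9, 1874: 365 days.
Nov 9, 1874 → Nov 9, 1875: 365 days.
Nov 9, 1875 → Nov 9, 1876: 366 days (Feb 29, 1876 is in that span).
Nov 9, 1876 → Nov 9, 1877: 365 days.
Nov 9, 1877 → Nov 9, 1878: 365 days.
Nov 9, 1878 → Nov 9, 1879: 365 days.
Nov 9, 1879 → Nov 9, 1880: 366 days (Feb 29, 1880 is in that span).
Nov 9, 1880 → Nov 9, 1881: 365 days.
Nov 9, 1881 → Nov 9, 1882: 365 days.
Nov 9, 1882 → Nov 9, 1883: 365 days.
Nov 9, 1883 → Nov 9, 1884: 366 days (Feb 29, 1884 is in that span).
Nov 9, 1884 → Nov 9, 1885: 365 days.
Nov 9, 1885 → Nov 9, 1886: 365 days.
Nov 9, 1886 → Nov 9, 1887: 365 days.
Nov 9, 1887 → Nov 9, 1888: 366 days (Feb 29, 1888 is in that span).
Nov 9, 1888 → Dec 9, 1888: 30 days (November has 30).
Dec 9, 1888 → Jan 9, 1889: 31 days.
Total: 6271 days.

6271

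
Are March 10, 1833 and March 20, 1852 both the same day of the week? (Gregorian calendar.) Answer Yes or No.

From Mar 10, 1833 to Mar 20, 1852 is 6950 days.
6950 mod 7 = 6, so they are different weekdays.
(Mar 10, 1833 is a Sunday; Mar 20, 1852 is a Saturday.)

No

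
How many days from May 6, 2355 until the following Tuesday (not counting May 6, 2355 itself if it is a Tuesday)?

4

May 6, 2355 is a Friday.
From Friday to the next Tuesday is 4 days.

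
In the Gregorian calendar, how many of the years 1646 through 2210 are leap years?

Multiples of 4 in [1646,2210]: 141.
Of those, multiples of 100: 6 (not leap unless ÷400).
Multiples of 400: 1.
Leap years = 141 − 6 + 1 = 136.

136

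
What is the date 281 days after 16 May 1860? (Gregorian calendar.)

May has 31 days: +16 → Jun 1, 1860 (265 left).
Jun has 30 days: +30 → Jul 1, 1860 (235 left).
Jul has 31 days: +31 → Aug 1, 1860 (204 left).
Aug has 31 days: +31 → Sep 1, 1860 (173 left).
Sep has 30 days: +30 → Oct 1, 1860 (143 left).
Oct has 31 days: +31 → Nov 1, 1860 (112 left).
Nov has 30 days: +30 → Dec 1, 1860 (82 left).
Dec has 31 days: +31 → Jan 1, 1861 (51 left).
Jan has 31 days: +31 → Feb 1, 1861 (20 left).
+20 → Feb 21, 1861.

February 21, 1861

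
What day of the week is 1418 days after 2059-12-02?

Saturday

Dec 2, 2059 is a Tuesday.
1418 mod 7 = 4, so 1418 days after a Tuesday is Tuesday + 4 = Saturday.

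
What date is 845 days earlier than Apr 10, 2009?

−365 (one year) → Apr 10, 2008 (480 left).
−366 (one year; includes Feb 29, 2008) → Apr 10, 2007 (114 left).
−10 → Mar 31, 2007 (end of Mar, 31 days; 104 left).
−31 → Feb 28, 2007 (end of Feb, 28 days; 73 left).
−28 → Jan 31, 2007 (end of Jan, 31 days; 45 left).
−31 → Dec 31, 2006 (end of Dec, 31 days; 14 left).
−14 → Dec 17, 2006.

December 17, 2006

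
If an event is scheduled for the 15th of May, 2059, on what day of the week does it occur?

January 1, 2059 is a Wednesday.
Jan 1, 2059 → Feb 1, 2059: 31 days (January has 31).
Feb 1, 2059 → Mar 1, 2059: 28 days (February has 28).
Mar 1, 2059 → Apr 1, 2059: 31 days (March has 31).
Apr 1, 2059 → May 1, 2059: 30 days (April has 30).
May 1, 2059 → May 15, 2059: 14 days.
Total: 134 days.
134 mod 7 = 1, so Wednesday + 1 = Thursday.

Thursday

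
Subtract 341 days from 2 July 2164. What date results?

−2 → Jun 30, 2164 (end of Jun, 30 days; 339 left).
−30 → May 31, 2164 (end of May, 31 days; 309 left).
−31 → Apr 30, 2164 (end of Apr, 30 days; 278 left).
−30 → Mar 31, 2164 (end of Mar, 31 days; 248 left).
−31 → Feb 29, 2164 (end of Feb, 29 days; 217 left).
−29 → Jan 31, 2164 (end of Jan, 31 days; 188 left).
−31 → Dec 31, 2163 (end of Dec, 31 days; 157 left).
−31 → Nov 30, 2163 (end of Nov, 30 days; 126 left).
−30 → Oct 31, 2163 (end of Oct, 31 days; 96 left).
−31 → Sep 30, 2163 (end of Sep, 30 days; 65 left).
−30 → Aug 31, 2163 (end of Aug, 31 days; 35 left).
−31 → Jul 31, 2163 (end of Jul, 31 days; 4 left).
−4 → Jul 27, 2163.

July 27, 2163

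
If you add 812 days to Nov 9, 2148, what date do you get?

+365 (one year) → Nov 9, 2149 (447 left).
+365 (one year) → Nov 9, 2150 (82 left).
Nov has 30 days: +22 → Dec 1, 2150 (60 left).
Dec has 31 days: +31 → Jan 1, 2151 (29 left).
+29 → Jan 30, 2151.

January 30, 2151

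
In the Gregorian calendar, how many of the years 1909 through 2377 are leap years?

Multiples of 4 in [1909,2377]: 117.
Of those, multiples of 100: 4 (not leap unless ÷400).
Multiples of 400: 1.
Leap years = 117 − 4 + 1 = 114.

114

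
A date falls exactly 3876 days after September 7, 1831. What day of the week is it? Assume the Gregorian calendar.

Monday

Sep 7, 1831 is a Wednesday.
3876 mod 7 = 5, so 3876 days after a Wednesday is Wednesday + 5 = Monday.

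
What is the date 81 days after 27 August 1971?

November 16, 1971

Aug has 31 days: +5 → Sep 1, 1971 (76 left).
Sep has 30 days: +30 → Oct 1, 1971 (46 left).
Oct has 31 days: +31 → Nov 1, 1971 (15 left).
+15 → Nov 16, 1971.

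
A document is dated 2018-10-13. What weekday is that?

January 1, 2018 is a Monday.
Jan 1, 2018 → Feb 1, 2018: 31 days (January has 31).
Feb 1, 2018 → Mar 1, 2018: 28 days (February has 28).
Mar 1, 2018 → Apr 1, 2018: 31 days (March has 31).
Apr 1, 2018 → May 1, 2018: 30 days (April has 30).
May 1, 2018 → Jun 1, 2018: 31 days (May has 31).
Jun 1, 2018 → Jul 1, 2018: 30 days (June has 30).
Jul 1, 2018 → Aug 1, 2018: 31 days (July has 31).
Aug 1, 2018 → Sep 1, 2018: 31 days (August has 31).
Sep 1, 2018 → Oct 1, 2018: 30 days (September has 30).
Oct 1, 2018 → Oct 13, 2018: 12 days.
Total: 285 days.
285 mod 7 = 5, so Monday + 5 = Saturday.

Saturday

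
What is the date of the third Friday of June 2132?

June 20, 2132

June 1, 2132 is a Sunday.
The first Friday is therefore June 6 (5 days later).
The third Friday is 6 + 2×7 = June 20.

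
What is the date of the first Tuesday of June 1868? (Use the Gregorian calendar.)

June 1, 1868 is a Monday.
The first Tuesday is therefore June 2 (1 days later).

June 2, 1868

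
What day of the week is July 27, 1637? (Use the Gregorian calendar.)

Doomsday rule: the anchor day for the 1600s is Tuesday. For year 37: 37÷12 = 3 r 1, and 1÷4 = 0, so 3+1+0 = 4.
Tuesday + 4 ≡ Saturday — that's 1637's doomsday.
In July the doomsday date is Jul 11.
Jul 27 is 16 days after Jul 11; 16 mod 7 = 2, so Saturday + 2 = Monday.

Monday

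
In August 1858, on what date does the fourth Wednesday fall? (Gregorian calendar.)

August 1, 1858 is a Sunday.
The first Wednesday is therefore August 4 (3 days later).
The fourth Wednesday is 4 + 3×7 = August 25.

August 25, 1858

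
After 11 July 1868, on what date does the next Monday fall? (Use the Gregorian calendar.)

July 13, 1868

Jul 11, 1868 is a Saturday.
From Saturday to the next Monday is 2 days.
Jul 11, 1868 + 2 = Jul 13, 1868.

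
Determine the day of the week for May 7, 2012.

Doomsday rule: the anchor day for the 2000s is Tuesday. For year 12: 12÷12 = 1 r 0, and 0÷4 = 0, so 1+0+0 = 1.
Tuesday + 1 ≡ Wednesday — that's 2012's doomsday.
In May the doomsday date is May 9.
May 7 is 2 days before May 9; 2 mod 7 = 2, so Wednesday − 2 = Monday.

Monday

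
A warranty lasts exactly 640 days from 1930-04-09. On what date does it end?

+365 (one year) → Apr 9, 1931 (275 left).
Apr has 30 days: +22 → May 1, 1931 (253 left).
May has 31 days: +31 → Jun 1, 1931 (222 left).
Jun has 30 days: +30 → Jul 1, 1931 (192 left).
Jul has 31 days: +31 → Aug 1, 1931 (161 left).
Aug has 31 days: +31 → Sep 1, 1931 (130 left).
Sep has 30 days: +30 → Oct 1, 1931 (100 left).
Oct has 31 days: +31 → Nov 1, 1931 (69 left).
Nov has 30 days: +30 → Dec 1, 1931 (39 left).
Dec has 31 days: +31 → Jan 1, 1932 (8 left).
+8 → Jan 9, 1932.

January 9, 1932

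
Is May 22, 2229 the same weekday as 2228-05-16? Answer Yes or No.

From May 16, 2228 to May 22, 2229 is 371 days.
371 mod 7 = 0, so they are the same weekday.
(May 16, 2228 is a Friday; May 22, 2229 is a Friday.)

Yes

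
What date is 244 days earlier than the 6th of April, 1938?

−6 → Mar 31, 1938 (end of Mar, 31 days; 238 left).
−31 → Feb 28, 1938 (end of Feb, 28 days; 207 left).
−28 → Jan 31, 1938 (end of Jan, 31 days; 179 left).
−31 → Dec 31, 1937 (end of Dec, 31 days; 148 left).
−31 → Nov 30, 1937 (end of Nov, 30 days; 117 left).
−30 → Oct 31, 1937 (end of Oct, 31 days; 87 left).
−31 → Sep 30, 1937 (end of Sep, 30 days; 56 left).
−30 → Aug 31, 1937 (end of Aug, 31 days; 26 left).
−26 → Aug 5, 1937.

August 5, 1937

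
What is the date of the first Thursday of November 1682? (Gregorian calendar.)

November 1, 1682 is a Sunday.
The first Thursday is therefore November 5 (4 days later).

November 5, 1682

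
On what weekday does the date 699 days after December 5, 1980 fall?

Dec 5, 1980 is a Friday.
699 mod 7 = 6, so 699 days after a Friday is Friday + 6 = Thursday.

Thursday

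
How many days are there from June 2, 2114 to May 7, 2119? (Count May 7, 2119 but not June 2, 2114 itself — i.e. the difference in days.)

1800

Jun 2, 2114 → Jun 2, 2115: 365 days.
Jun 2, 2115 → Jun 2, 2116: 366 days (Feb 29, 2116 is in that span).
Jun 2, 2116 → Jun 2, 2117: 365 days.
Jun 2, 2117 → Jun 2, 2118: 365 days.
Jun 2, 2118 → Jul 2, 2118: 30 days (June has 30).
Jul 2, 2118 → Aug 2, 2118: 31 days (July has 31).
Aug 2, 2118 → Sep 2, 2118: 31 days (August has 31).
Sep 2, 2118 → Oct 2, 2118: 30 days (September has 30).
Oct 2, 2118 → Nov 2, 2118: 31 days (October has 31).
Nov 2, 2118 → Dec 2, 2118: 30 days (November has 30).
Dec 2, 2118 → Jan 2, 2119: 31 days (December has 31).
Jan 2, 2119 → Feb 2, 2119: 31 days (January has 31).
Feb 2, 2119 → Mar 2, 2119: 28 days (February has 28).
Mar 2, 2119 → Apr 2, 2119: 31 days (March has 31).
Apr 2, 2119 → May 2, 2119: 30 days (April has 30).
May 2, 2119 → May 7, 2119: 5 days.
Total: 1800 days.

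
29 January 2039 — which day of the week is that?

January 1, 2039 is a Saturday.
Jan 1, 2039 → Jan 29, 2039: 28 days.
Total: 28 days.
28 mod 7 = 0, so Saturday + 0 = Saturday.

Saturday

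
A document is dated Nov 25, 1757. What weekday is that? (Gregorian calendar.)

Friday

Doomsday rule: the anchor day for the 1700s is Sunday. For year 57: 57÷12 = 4 r 9, and 9÷4 = 2, so 4+9+2 = 15.
Sunday + 15 ≡ Monday — that's 1757's doomsday.
In November the doomsday date is Nov 7.
Nov 25 is 18 days after Nov 7; 18 mod 7 = 4, so Monday + 4 = Friday.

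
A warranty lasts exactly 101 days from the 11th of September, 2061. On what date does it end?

December 21, 2061

Sep has 30 days: +20 → Oct 1, 2061 (81 left).
Oct has 31 days: +31 → Nov 1, 2061 (50 left).
Nov has 30 days: +30 → Dec 1, 2061 (20 left).
+20 → Dec 21, 2061.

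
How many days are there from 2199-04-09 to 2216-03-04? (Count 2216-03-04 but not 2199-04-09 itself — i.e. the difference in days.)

Apr 9, 2199 → Apr 9, 2200: 365 days.
Apr 9, 2200 → Apr 9, 2201: 365 days.
Apr 9, 2201 → Apr 9, 2202: 365 days.
Apr 9, 2202 → Apr 9, 2203: 365 days.
Apr 9, 2203 → Apr 9, 2204: 366 days (Feb 29, 2204 is in that span).
Apr 9, 2204 → Apr 9, 2205: 365 days.
Apr 9, 2205 → Apr 9, 2206: 365 days.
Apr 9, 2206 → Apr 9, 2207: 365 days.
Apr 9, 2207 → Apr 9, 2208: 366 days (Feb 29, 2208 is in that span).
Apr 9, 2208 → Apr 9, 2209: 365 days.
Apr 9, 2209 → Apr 9, 2210: 365 days.
Apr 9, 2210 → Apr 9, 2211: 365 days.
Apr 9, 2211 → Apr 9, 2212: 366 days (Feb 29, 2212 is in that span).
Apr 9, 2212 → Apr 9, 2213: 365 days.
Apr 9, 2213 → Apr 9, 2214: 365 days.
Apr 9, 2214 → Apr 9, 2215: 365 days.
Apr 9, 2215 → May 9, 2215: 30 days (April has 30).
May 9, 2215 → Jun 9, 2215: 31 days (May has 31).
Jun 9, 2215 → Jul 9, 2215: 30 days (June has 30).
Jul 9, 2215 → Aug 9, 2215: 31 days (July has 31).
Aug 9, 2215 → Sep 9, 2215: 31 days (August has 31).
Sep 9, 2215 → Oct 9, 2215: 30 days (September has 30).
Oct 9, 2215 → Nov 9, 2215: 31 days (October has 31).
Nov 9, 2215 → Dec 9, 2215: 30 days (November has 30).
Dec 9, 2215 → Jan 9, 2216: 31 days (December has 31).
Jan 9, 2216 → Feb 9, 2216: 31 days (January has 31).
Feb 9, 2216 → Mar 4, 2216: 24 days.
Total: 6173 days.

6173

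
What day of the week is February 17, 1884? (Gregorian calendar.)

Doomsday rule: the anchor day for the 1800s is Friday. For year 84: 84÷12 = 7 r 0, and 0÷4 = 0, so 7+0+0 = 7.
Friday + 7 ≡ Friday — that's 1884's doomsday.
In February the doomsday date is Feb 29 (1884 is a leap year (divisible by 4)).
Feb 17 is 12 days before Feb 29; 12 mod 7 = 5, so Friday − 5 = Sunday.

Sunday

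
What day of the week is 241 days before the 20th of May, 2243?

First find the weekday of May 20, 2243. Doomsday rule: the anchor day for the 2200s is Friday. For year 43: 43÷12 = 3 r 7, and 7÷4 = 1, so 3+7+1 = 11.
Friday + 11 ≡ Tuesday — that's 2243's doomsday.
In May the doomsday date is May 9.
May 20 is 11 days after May 9; 11 mod 7 = 4, so Tuesday + 4 = Saturday.
241 mod 7 = 3, so 241 days before a Saturday is Saturday − 3 = Wednesday.

Wednesday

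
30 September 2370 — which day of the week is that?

Doomsday rule: the anchor day for the 2300s is Wednesday. For year 70: 70÷12 = 5 r 10, and 10÷4 = 2, so 5+10+2 = 17.
Wednesday + 17 ≡ Saturday — that's 2370's doomsday.
In September the doomsday date is Sep 5.
Sep 30 is 25 days after Sep 5; 25 mod 7 = 4, so Saturday + 4 = Wednesday.

Wednesday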